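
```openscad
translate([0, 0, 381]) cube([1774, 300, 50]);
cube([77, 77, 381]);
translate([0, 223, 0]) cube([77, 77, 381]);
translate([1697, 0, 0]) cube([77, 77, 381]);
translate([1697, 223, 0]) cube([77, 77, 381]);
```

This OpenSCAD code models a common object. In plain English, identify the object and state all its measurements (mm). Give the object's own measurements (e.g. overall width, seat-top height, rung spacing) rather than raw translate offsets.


A bench: a 1774×300 mm seat slab, 50 mm thick, top at z = 431 mm, on four 77×77 mm square legs flush with the seat corners and standing on z = 0.


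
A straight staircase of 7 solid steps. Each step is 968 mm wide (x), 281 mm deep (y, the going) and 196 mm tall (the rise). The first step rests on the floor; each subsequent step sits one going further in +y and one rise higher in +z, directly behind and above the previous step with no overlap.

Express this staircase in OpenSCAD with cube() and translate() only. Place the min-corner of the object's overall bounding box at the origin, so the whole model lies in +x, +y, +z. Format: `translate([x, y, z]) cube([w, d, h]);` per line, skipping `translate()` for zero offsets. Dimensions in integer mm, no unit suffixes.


cube([968, 281, 196]);
translate([0, 281, 196]) cube([968, 281, 196]);
translate([0, 562, 392]) cube([968, 281, 196]);
translate([0, 843, 588]) cube([968, 281, 196]);
translate([0, 1124, 784]) cube([968, 281, 196]);
translate([0, 1405, 980]) cube([968, 281, 196]);
translate([0, 1686, 1176]) cube([968, 281, 196]);


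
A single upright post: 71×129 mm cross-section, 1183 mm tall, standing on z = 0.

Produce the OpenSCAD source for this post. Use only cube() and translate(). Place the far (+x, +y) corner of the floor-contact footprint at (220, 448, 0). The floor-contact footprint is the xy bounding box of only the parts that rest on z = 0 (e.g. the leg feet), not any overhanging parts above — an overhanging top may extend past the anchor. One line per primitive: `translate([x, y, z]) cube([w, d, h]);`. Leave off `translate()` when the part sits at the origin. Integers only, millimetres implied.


translate([149, 319, 0]) cube([71, 129, 1183]);


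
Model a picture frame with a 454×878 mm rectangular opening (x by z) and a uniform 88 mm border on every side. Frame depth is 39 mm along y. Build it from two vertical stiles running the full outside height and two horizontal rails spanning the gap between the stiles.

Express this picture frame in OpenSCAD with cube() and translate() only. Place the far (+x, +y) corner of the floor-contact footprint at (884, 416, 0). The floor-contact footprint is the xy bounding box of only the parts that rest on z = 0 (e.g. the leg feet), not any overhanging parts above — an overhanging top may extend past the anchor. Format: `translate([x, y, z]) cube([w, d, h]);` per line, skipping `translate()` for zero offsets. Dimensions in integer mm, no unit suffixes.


translate([254, 377, 0]) cube([88, 39, 1054]);
translate([796, 377, 0]) cube([88, 39, 1054]);
translate([342, 377, 0]) cube([454, 39, 88]);
translate([342, 377, 966]) cube([454, 39, 88]);


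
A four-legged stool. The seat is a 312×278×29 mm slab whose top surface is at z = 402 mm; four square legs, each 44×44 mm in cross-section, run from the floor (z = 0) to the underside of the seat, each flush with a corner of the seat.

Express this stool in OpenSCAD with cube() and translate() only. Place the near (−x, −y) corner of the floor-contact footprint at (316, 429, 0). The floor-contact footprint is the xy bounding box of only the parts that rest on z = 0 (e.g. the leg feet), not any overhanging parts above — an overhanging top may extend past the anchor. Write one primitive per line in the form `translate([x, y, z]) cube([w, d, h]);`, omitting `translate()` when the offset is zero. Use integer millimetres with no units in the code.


// leg_h = 402 - 29 = 373
translate([316, 429, 373]) cube([312, 278, 29]);
translate([316, 429, 0]) cube([44, 44, 373]);
translate([584, 429, 0]) cube([44, 44, 373]);
translate([316, 663, 0]) cube([44, 44, 373]);
translate([584, 663, 0]) cube([44, 44, 373]);


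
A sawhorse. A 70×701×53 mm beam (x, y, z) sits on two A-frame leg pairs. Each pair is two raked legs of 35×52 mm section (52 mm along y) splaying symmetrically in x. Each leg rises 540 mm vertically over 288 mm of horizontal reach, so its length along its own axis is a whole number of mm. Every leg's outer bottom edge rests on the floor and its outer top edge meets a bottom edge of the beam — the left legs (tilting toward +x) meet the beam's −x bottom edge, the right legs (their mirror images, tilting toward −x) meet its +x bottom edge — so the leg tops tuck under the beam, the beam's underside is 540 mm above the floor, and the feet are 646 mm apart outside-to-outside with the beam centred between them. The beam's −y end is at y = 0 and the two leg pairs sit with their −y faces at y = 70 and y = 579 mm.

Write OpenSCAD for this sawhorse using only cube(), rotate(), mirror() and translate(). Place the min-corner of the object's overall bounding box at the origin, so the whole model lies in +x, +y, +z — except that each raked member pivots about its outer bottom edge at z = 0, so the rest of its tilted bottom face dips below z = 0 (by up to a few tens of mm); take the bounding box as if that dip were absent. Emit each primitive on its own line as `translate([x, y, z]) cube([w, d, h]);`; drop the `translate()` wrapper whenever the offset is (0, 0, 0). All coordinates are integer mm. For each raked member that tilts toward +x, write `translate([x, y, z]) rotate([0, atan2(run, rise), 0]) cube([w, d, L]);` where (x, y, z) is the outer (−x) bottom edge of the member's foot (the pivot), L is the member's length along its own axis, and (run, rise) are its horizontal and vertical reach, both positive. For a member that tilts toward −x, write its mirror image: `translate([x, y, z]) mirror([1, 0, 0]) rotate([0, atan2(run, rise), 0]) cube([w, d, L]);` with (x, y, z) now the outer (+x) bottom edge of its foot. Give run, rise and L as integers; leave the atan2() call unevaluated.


translate([288, 0, 540]) cube([70, 701, 53]);
translate([0, 70, 0]) rotate([0, atan2(288, 540), 0]) cube([35, 52, 612]);
translate([646, 70, 0]) mirror([1, 0, 0]) rotate([0, atan2(288, 540), 0]) cube([35, 52, 612]);
translate([0, 579, 0]) rotate([0, atan2(288, 540), 0]) cube([35, 52, 612]);
translate([646, 579, 0]) mirror([1, 0, 0]) rotate([0, atan2(288, 540), 0]) cube([35, 52, 612]);


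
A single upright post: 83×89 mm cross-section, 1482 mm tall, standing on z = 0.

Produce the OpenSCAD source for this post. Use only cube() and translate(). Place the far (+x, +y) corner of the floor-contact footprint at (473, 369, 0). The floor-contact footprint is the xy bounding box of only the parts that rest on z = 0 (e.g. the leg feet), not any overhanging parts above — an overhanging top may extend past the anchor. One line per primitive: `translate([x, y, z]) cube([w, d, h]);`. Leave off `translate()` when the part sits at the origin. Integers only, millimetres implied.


translate([390, 280, 0]) cube([83, 89, 1482]);


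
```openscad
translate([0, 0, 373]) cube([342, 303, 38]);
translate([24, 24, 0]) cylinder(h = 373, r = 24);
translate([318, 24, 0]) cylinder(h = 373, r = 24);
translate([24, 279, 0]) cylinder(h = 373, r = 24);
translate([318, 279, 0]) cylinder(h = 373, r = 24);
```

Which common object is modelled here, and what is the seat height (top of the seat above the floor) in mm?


A stool. The seat height is 411 mm.

A 342×303×38 slab at z = 373 on four corner cylinders — a stool. The seat top is 373 + 38 = 411 mm.


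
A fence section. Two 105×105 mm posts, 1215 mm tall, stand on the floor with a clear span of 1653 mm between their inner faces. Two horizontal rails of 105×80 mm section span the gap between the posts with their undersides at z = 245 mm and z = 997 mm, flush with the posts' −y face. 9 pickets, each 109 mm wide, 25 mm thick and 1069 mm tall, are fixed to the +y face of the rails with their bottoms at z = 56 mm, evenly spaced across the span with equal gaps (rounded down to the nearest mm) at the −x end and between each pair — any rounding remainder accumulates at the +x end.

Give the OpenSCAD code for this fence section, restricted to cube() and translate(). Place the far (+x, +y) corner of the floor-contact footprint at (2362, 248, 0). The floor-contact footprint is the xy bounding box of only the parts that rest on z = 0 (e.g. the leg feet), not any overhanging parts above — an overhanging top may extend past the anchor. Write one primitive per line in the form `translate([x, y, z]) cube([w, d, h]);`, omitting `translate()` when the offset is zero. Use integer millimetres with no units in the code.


translate([499, 143, 0]) cube([105, 105, 1215]);
translate([2257, 143, 0]) cube([105, 105, 1215]);
translate([604, 143, 245]) cube([1653, 105, 80]);
translate([604, 143, 997]) cube([1653, 105, 80]);
translate([671, 248, 56]) cube([109, 25, 1069]);
translate([847, 248, 56]) cube([109, 25, 1069]);
translate([1023, 248, 56]) cube([109, 25, 1069]);
translate([1199, 248, 56]) cube([109, 25, 1069]);
translate([1375, 248, 56]) cube([109, 25, 1069]);
translate([1551, 248, 56]) cube([109, 25, 1069]);
translate([1727, 248, 56]) cube([109, 25, 1069]);
translate([1903, 248, 56]) cube([109, 25, 1069]);
translate([2079, 248, 56]) cube([109, 25, 1069]);


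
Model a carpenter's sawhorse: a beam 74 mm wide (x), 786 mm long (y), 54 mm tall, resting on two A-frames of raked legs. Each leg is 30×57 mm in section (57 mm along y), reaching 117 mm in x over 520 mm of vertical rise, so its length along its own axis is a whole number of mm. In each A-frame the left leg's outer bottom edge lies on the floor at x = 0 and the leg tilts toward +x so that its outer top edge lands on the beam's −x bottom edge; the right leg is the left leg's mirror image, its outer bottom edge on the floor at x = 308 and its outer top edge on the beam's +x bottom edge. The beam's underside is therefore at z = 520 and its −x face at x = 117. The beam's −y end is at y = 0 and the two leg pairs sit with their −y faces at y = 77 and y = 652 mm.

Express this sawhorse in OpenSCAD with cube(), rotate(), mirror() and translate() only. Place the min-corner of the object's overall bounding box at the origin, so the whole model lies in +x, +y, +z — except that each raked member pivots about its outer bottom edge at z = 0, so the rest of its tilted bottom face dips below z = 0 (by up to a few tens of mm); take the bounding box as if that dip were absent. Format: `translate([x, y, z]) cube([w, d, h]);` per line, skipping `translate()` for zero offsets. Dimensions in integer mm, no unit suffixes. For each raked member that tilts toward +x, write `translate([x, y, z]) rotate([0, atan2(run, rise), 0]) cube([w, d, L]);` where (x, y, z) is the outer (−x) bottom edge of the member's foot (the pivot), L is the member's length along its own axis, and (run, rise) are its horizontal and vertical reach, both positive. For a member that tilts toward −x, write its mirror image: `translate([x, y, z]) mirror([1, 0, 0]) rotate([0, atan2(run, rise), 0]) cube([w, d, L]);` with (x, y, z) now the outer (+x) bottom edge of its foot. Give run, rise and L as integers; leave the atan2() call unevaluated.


translate([117, 0, 520]) cube([74, 786, 54]);
translate([0, 77, 0]) rotate([0, atan2(117, 520), 0]) cube([30, 57, 533]);
translate([308, 77, 0]) mirror([1, 0, 0]) rotate([0, atan2(117, 520), 0]) cube([30, 57, 533]);
translate([0, 652, 0]) rotate([0, atan2(117, 520), 0]) cube([30, 57, 533]);
translate([308, 652, 0]) mirror([1, 0, 0]) rotate([0, atan2(117, 520), 0]) cube([30, 57, 533]);


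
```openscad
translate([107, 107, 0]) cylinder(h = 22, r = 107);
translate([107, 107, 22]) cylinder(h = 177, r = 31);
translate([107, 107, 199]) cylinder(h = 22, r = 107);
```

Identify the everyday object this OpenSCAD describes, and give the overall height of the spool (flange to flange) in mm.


A spool. The overall height is 221 mm.

Three coaxial cylinders, large–small–large — a spool. Two 22 mm flanges and a 177 mm core give 22 + 177 + 22 = 221 mm.


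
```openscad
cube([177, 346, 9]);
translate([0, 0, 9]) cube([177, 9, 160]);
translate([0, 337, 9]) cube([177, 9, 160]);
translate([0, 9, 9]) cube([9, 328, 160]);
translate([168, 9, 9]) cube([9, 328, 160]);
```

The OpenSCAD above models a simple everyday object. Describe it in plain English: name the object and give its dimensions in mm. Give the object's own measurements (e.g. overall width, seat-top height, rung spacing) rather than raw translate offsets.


An open-topped rectangular box: outside dimensions 177×346×169 mm, with a uniform wall and base thickness of 9 mm. The base is a full 177×346 slab on the floor; four walls sit on top of the base. The front and back walls (the −y and +y sides) span the full width; the two side walls fit between them.


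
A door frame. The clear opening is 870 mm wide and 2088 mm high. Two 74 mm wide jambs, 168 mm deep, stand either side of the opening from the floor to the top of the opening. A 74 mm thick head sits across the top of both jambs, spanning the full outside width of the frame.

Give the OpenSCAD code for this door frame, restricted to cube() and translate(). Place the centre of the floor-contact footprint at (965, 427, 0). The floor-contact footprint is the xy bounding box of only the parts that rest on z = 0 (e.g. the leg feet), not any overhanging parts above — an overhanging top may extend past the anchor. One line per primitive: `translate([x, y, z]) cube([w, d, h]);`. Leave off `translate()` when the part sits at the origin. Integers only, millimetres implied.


translate([456, 343, 0]) cube([74, 168, 2088]);
translate([1400, 343, 0]) cube([74, 168, 2088]);
translate([456, 343, 2088]) cube([1018, 168, 74]);


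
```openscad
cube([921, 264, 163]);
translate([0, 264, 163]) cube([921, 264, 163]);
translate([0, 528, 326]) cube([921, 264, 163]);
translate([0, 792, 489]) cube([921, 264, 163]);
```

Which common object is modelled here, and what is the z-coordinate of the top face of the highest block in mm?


A staircase. The total rise is 652 mm.

4 identical blocks, each offset up and back from the previous — a staircase. Each step is 163 mm tall and there are 4 of them, so the total rise is 4 × 163 = 652 mm.


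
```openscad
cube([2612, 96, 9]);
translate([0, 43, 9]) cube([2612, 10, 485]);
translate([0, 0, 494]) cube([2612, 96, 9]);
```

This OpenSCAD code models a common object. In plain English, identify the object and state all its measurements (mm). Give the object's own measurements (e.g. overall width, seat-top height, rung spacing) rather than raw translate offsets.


An I-beam lying along x, 2612 mm long. Overall section height 503 mm. Two flanges 96 mm wide (y) and 9 mm thick, one on the floor and one at the top; a web 10 mm thick runs between them, centred on the flange width.


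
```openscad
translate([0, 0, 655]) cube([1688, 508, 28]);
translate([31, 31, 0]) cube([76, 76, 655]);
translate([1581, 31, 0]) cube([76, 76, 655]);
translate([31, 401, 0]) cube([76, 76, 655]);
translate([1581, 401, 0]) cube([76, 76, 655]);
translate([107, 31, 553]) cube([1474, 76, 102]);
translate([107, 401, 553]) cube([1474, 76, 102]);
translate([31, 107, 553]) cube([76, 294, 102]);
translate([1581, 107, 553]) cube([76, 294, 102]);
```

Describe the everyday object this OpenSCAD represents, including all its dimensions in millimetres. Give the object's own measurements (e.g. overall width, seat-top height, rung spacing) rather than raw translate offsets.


A table: top 1688 mm (x) × 508 mm (y), 28 mm thick, upper face at z = 683 mm, on four 76×76 mm square legs, each inset 31 mm from the nearest pair of top edges from z = 0 to the bottom of the top. Four apron rails, 76 mm thick and 102 mm tall, run between adjacent legs with their top edges flush with the underside of the top and their outer faces flush with the legs' outer faces.


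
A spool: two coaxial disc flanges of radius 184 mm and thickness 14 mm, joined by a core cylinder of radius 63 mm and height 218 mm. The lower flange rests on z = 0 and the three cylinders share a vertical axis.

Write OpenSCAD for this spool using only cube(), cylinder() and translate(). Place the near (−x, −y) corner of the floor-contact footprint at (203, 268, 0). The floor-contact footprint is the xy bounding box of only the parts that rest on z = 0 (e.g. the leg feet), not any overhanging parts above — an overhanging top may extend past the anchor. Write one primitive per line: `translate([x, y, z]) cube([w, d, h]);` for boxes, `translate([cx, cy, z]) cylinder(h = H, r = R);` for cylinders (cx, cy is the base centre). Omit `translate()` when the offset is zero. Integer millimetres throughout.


translate([387, 452, 0]) cylinder(h = 14, r = 184);
translate([387, 452, 14]) cylinder(h = 218, r = 63);
translate([387, 452, 232]) cylinder(h = 14, r = 184);


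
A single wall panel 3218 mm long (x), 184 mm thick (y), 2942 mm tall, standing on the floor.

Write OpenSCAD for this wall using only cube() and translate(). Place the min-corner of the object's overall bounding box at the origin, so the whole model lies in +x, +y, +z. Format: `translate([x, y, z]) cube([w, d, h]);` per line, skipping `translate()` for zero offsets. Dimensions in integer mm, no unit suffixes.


cube([3218, 184, 2942]);


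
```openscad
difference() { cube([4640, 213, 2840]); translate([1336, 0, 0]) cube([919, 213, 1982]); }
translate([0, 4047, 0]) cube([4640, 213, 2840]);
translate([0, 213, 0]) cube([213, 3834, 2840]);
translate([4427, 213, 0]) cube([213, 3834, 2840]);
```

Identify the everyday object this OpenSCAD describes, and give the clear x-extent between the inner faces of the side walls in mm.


A single room. The interior width is 4214 mm.

Four walls enclosing a rectangle with a door in the front wall — a room. Outside width 4640 minus two 213 mm walls gives 4214 mm.


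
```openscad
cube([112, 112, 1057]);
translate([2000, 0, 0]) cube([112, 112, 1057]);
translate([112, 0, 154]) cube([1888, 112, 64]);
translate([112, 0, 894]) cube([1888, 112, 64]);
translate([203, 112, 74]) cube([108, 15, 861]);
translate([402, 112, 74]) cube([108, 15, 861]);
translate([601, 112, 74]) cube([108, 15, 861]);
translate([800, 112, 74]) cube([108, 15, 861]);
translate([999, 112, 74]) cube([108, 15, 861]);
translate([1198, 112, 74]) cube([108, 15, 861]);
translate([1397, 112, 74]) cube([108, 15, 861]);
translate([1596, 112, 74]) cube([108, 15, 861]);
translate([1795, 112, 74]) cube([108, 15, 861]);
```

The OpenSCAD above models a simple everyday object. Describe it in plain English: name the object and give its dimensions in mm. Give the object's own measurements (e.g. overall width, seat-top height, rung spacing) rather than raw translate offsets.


A fence section. Two 112×112 mm posts, 1057 mm tall, stand on the floor with a clear span of 1888 mm between their inner faces. Two horizontal rails of 112×64 mm section span the gap between the posts with their undersides at z = 154 mm and z = 894 mm, flush with the posts' −y face. 9 pickets, each 108 mm wide, 15 mm thick and 861 mm tall, are fixed to the +y face of the rails with their bottoms at z = 74 mm, spaced across the span with a 91 mm gap after the −x post and between neighbouring pickets, with 97 mm left before the +x post.


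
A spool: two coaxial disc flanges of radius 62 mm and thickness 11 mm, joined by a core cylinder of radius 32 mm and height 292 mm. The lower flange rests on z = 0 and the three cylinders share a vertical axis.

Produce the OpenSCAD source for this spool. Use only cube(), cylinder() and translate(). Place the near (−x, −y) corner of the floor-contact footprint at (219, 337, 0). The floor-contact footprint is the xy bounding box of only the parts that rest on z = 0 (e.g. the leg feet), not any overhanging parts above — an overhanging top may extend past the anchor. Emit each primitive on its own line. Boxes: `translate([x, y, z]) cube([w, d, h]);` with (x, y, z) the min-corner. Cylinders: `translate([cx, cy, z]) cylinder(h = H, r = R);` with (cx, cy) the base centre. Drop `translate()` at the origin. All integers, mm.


translate([281, 399, 0]) cylinder(h = 11, r = 62);
translate([281, 399, 11]) cylinder(h = 292, r = 32);
translate([281, 399, 303]) cylinder(h = 11, r = 62);


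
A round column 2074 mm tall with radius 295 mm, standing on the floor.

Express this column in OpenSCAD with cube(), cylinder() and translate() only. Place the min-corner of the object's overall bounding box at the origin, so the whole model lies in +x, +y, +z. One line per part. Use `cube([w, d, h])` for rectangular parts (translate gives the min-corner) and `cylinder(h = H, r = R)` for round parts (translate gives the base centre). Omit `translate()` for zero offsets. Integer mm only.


translate([295, 295, 0]) cylinder(h = 2074, r = 295);


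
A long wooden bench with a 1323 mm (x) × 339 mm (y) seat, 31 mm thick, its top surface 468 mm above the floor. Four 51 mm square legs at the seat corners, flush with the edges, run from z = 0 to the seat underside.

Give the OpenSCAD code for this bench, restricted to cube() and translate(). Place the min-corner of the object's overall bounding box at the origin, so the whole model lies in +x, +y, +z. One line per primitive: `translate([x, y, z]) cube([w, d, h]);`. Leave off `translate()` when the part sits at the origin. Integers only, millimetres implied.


translate([0, 0, 437]) cube([1323, 339, 31]);
cube([51, 51, 437]);
translate([0, 288, 0]) cube([51, 51, 437]);
translate([1272, 0, 0]) cube([51, 51, 437]);
translate([1272, 288, 0]) cube([51, 51, 437]);


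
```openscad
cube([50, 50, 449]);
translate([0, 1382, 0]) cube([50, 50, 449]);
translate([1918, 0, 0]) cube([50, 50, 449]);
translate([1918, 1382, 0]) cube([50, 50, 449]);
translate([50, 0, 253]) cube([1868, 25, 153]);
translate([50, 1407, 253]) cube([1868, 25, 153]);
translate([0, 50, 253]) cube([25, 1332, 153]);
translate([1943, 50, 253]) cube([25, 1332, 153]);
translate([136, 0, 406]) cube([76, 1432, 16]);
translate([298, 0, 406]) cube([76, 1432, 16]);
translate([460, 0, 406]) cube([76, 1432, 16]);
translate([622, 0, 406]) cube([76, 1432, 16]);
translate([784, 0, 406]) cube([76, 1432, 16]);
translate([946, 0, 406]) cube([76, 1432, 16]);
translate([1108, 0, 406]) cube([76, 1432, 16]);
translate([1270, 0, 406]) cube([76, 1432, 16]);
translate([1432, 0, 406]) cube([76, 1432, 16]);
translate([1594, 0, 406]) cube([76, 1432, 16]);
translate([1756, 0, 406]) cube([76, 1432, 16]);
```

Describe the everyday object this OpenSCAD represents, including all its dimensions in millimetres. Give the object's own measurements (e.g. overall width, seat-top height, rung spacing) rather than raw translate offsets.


A bed frame 1968 mm long (x) by 1432 mm wide (y). Four 50×50 mm corner posts, 449 mm tall, at the corners of the footprint. Four rails of 25 mm thickness and 153 mm height run between adjacent posts with their undersides at z = 253 mm, their outer faces flush with the outside of the frame (the two x-running rails run between the posts' inner faces; the two y-running rails run between the posts' inner faces). 11 slats, each 76 mm wide (x) and 16 mm thick, lie across the top of the two x-running rails, running the full 1432 mm width of the frame in y; along x they sit between the end posts with a 86 mm gap after the −x posts and between neighbouring slats and before the +x posts.


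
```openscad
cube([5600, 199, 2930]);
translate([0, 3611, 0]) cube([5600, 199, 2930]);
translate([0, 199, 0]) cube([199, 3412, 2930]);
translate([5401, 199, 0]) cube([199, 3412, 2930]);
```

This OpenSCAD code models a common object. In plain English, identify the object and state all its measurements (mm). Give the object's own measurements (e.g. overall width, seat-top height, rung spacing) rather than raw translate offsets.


The wall frame of a small rectangular building: four walls, each 2930 mm tall and 199 mm thick, enclosing a footprint 5600 mm (x) by 3810 mm (y) outside-to-outside, with no floor or roof. The front and back walls (the −y and +y sides) span the full width; the two side walls fit between them.


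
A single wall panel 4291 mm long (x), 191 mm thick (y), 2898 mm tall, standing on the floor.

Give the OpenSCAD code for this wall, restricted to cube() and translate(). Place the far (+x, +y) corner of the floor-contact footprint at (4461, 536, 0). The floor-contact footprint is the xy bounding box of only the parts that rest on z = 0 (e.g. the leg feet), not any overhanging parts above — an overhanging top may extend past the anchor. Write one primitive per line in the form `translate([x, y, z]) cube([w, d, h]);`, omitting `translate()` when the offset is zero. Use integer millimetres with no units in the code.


translate([170, 345, 0]) cube([4291, 191, 2898]);


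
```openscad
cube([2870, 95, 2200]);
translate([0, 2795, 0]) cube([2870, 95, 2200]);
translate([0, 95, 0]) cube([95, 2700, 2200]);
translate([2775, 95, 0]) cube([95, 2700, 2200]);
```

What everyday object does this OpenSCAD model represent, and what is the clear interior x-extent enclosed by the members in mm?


A house (or room) frame. The interior width is 2680 mm.

Four 2200 mm walls enclosing a rectangle with no floor or roof — a room or house frame. Outside width is 2870 mm and wall thickness is 95 mm, so the interior width is 2870 − 2 × 95 = 2680 mm.


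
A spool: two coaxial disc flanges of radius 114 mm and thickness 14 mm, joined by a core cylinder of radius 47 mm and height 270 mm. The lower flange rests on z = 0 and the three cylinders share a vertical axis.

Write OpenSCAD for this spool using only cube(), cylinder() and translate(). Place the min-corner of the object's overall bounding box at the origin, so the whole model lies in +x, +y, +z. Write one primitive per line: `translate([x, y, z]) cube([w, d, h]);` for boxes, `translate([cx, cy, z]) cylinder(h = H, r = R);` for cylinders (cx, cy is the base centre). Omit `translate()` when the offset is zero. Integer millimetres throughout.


translate([114, 114, 0]) cylinder(h = 14, r = 114);
translate([114, 114, 14]) cylinder(h = 270, r = 47);
translate([114, 114, 284]) cylinder(h = 14, r = 114);


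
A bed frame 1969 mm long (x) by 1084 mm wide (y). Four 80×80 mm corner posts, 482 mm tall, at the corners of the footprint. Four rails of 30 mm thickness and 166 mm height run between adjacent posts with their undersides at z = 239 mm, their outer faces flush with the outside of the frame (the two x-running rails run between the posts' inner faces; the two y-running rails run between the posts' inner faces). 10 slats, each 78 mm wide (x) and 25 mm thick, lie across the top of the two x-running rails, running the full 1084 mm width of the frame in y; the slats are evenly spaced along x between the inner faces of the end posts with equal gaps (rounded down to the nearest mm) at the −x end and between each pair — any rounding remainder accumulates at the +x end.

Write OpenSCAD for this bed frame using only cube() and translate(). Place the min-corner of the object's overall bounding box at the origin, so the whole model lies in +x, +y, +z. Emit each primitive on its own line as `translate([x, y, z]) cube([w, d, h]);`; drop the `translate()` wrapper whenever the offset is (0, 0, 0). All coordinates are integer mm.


cube([80, 80, 482]);
translate([0, 1004, 0]) cube([80, 80, 482]);
translate([1889, 0, 0]) cube([80, 80, 482]);
translate([1889, 1004, 0]) cube([80, 80, 482]);
translate([80, 0, 239]) cube([1809, 30, 166]);
translate([80, 1054, 239]) cube([1809, 30, 166]);
translate([0, 80, 239]) cube([30, 924, 166]);
translate([1939, 80, 239]) cube([30, 924, 166]);
translate([173, 0, 405]) cube([78, 1084, 25]);
translate([344, 0, 405]) cube([78, 1084, 25]);
translate([515, 0, 405]) cube([78, 1084, 25]);
translate([686, 0, 405]) cube([78, 1084, 25]);
translate([857, 0, 405]) cube([78, 1084, 25]);
translate([1028, 0, 405]) cube([78, 1084, 25]);
translate([1199, 0, 405]) cube([78, 1084, 25]);
translate([1370, 0, 405]) cube([78, 1084, 25]);
translate([1541, 0, 405]) cube([78, 1084, 25]);
translate([1712, 0, 405]) cube([78, 1084, 25]);


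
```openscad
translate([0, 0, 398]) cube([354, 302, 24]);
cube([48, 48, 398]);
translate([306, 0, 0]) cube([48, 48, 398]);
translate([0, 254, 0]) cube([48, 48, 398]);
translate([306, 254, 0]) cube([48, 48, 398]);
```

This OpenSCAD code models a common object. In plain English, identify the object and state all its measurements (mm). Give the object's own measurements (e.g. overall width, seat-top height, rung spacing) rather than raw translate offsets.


A four-legged stool. The seat is a 354×302×24 mm slab whose top surface is at z = 422 mm; four square legs, each 48×48 mm in cross-section, run from the floor (z = 0) to the underside of the seat, each flush with a corner of the seat.


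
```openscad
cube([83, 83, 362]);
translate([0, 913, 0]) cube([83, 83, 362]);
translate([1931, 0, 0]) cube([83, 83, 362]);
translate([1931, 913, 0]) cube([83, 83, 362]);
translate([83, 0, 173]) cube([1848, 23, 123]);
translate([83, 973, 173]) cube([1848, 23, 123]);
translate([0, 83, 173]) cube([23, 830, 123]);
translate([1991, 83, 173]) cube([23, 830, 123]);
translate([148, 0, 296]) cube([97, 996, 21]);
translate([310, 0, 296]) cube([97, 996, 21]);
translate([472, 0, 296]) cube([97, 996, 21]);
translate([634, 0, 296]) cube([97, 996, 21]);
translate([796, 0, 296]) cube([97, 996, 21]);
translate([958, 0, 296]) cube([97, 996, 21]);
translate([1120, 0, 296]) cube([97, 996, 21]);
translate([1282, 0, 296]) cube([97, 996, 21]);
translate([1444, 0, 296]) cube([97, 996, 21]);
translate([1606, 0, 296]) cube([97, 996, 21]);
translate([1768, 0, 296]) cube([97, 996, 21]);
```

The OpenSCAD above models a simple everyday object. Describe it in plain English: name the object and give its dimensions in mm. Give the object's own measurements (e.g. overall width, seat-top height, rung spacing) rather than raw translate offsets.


A bed frame 2014 mm long (x) by 996 mm wide (y). Four 83×83 mm corner posts, 362 mm tall, at the corners of the footprint. Four rails of 23 mm thickness and 123 mm height run between adjacent posts with their undersides at z = 173 mm, their outer faces flush with the outside of the frame (the two x-running rails run between the posts' inner faces; the two y-running rails run between the posts' inner faces). 11 slats, each 97 mm wide (x) and 21 mm thick, lie across the top of the two x-running rails, running the full 996 mm width of the frame in y; along x they sit between the end posts with a 65 mm gap after the −x posts and between neighbouring slats, leaving 66 mm before the +x posts.


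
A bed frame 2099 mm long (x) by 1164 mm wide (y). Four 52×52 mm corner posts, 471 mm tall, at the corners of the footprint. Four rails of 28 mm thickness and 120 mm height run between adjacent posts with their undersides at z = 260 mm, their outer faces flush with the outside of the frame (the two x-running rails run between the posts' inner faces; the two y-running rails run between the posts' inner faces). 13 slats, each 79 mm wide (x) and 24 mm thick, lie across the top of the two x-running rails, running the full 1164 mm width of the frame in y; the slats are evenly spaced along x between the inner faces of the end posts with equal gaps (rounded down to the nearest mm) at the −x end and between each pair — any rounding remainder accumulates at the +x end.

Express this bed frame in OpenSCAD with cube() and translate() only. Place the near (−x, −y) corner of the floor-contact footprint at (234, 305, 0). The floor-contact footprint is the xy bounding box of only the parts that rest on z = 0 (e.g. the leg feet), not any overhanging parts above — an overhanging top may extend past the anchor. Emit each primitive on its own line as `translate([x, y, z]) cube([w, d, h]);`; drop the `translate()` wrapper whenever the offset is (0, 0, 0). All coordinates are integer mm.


translate([234, 305, 0]) cube([52, 52, 471]);
translate([234, 1417, 0]) cube([52, 52, 471]);
translate([2281, 305, 0]) cube([52, 52, 471]);
translate([2281, 1417, 0]) cube([52, 52, 471]);
translate([286, 305, 260]) cube([1995, 28, 120]);
translate([286, 1441, 260]) cube([1995, 28, 120]);
translate([234, 357, 260]) cube([28, 1060, 120]);
translate([2305, 357, 260]) cube([28, 1060, 120]);
translate([355, 305, 380]) cube([79, 1164, 24]);
translate([503, 305, 380]) cube([79, 1164, 24]);
translate([651, 305, 380]) cube([79, 1164, 24]);
translate([799, 305, 380]) cube([79, 1164, 24]);
translate([947, 305, 380]) cube([79, 1164, 24]);
translate([1095, 305, 380]) cube([79, 1164, 24]);
translate([1243, 305, 380]) cube([79, 1164, 24]);
translate([1391, 305, 380]) cube([79, 1164, 24]);
translate([1539, 305, 380]) cube([79, 1164, 24]);
translate([1687, 305, 380]) cube([79, 1164, 24]);
translate([1835, 305, 380]) cube([79, 1164, 24]);
translate([1983, 305, 380]) cube([79, 1164, 24]);
translate([2131, 305, 380]) cube([79, 1164, 24]);


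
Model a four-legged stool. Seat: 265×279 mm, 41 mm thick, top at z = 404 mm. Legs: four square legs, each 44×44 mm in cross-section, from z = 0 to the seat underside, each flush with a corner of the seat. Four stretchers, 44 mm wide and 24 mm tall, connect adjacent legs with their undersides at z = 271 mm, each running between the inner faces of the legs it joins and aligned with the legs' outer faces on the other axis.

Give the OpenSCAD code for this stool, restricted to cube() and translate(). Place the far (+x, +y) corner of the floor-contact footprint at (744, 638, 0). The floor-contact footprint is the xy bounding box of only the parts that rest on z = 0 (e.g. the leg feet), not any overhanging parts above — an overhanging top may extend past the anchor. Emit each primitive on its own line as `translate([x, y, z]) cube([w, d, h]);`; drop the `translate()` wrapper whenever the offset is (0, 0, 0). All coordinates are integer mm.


translate([479, 359, 363]) cube([265, 279, 41]);
translate([479, 359, 0]) cube([44, 44, 363]);
translate([700, 359, 0]) cube([44, 44, 363]);
translate([479, 594, 0]) cube([44, 44, 363]);
translate([700, 594, 0]) cube([44, 44, 363]);
translate([523, 359, 271]) cube([177, 44, 24]);
translate([523, 594, 271]) cube([177, 44, 24]);
translate([479, 403, 271]) cube([44, 191, 24]);
translate([700, 403, 271]) cube([44, 191, 24]);


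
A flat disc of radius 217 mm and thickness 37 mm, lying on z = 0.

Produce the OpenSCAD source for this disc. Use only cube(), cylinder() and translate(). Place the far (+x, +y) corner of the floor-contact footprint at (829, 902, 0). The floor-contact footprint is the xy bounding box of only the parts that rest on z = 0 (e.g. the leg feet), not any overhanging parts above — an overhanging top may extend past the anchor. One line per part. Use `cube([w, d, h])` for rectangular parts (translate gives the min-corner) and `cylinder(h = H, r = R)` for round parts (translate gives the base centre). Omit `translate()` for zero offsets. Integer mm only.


translate([612, 685, 0]) cylinder(h = 37, r = 217);


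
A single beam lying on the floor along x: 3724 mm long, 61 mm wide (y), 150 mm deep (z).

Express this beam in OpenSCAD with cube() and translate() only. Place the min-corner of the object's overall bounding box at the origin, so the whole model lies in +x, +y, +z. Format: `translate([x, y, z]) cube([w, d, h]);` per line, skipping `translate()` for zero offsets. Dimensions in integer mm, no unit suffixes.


cube([3724, 61, 150]);


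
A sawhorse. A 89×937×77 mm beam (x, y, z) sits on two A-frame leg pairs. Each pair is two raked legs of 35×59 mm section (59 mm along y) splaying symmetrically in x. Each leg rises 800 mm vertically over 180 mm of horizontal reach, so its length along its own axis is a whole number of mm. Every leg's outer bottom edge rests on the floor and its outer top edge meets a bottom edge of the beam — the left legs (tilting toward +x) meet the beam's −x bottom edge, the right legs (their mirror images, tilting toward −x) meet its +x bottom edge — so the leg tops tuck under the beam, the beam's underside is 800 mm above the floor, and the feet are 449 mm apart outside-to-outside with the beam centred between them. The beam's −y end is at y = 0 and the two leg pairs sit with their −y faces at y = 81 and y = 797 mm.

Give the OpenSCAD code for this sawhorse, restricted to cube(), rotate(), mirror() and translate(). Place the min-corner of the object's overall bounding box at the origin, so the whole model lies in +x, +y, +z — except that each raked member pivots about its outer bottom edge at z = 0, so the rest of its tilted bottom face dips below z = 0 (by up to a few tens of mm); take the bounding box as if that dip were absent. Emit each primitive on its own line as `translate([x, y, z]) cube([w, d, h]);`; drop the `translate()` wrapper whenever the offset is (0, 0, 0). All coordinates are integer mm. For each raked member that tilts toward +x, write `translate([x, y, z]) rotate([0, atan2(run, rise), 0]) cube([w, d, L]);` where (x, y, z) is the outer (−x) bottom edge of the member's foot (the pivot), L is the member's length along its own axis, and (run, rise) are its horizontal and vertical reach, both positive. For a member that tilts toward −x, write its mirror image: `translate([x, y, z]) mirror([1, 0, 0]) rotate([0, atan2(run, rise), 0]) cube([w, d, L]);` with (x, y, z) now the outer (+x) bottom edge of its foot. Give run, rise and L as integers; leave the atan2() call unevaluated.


translate([180, 0, 800]) cube([89, 937, 77]);
translate([0, 81, 0]) rotate([0, atan2(180, 800), 0]) cube([35, 59, 820]);
translate([449, 81, 0]) mirror([1, 0, 0]) rotate([0, atan2(180, 800), 0]) cube([35, 59, 820]);
translate([0, 797, 0]) rotate([0, atan2(180, 800), 0]) cube([35, 59, 820]);
translate([449, 797, 0]) mirror([1, 0, 0]) rotate([0, atan2(180, 800), 0]) cube([35, 59, 820]);


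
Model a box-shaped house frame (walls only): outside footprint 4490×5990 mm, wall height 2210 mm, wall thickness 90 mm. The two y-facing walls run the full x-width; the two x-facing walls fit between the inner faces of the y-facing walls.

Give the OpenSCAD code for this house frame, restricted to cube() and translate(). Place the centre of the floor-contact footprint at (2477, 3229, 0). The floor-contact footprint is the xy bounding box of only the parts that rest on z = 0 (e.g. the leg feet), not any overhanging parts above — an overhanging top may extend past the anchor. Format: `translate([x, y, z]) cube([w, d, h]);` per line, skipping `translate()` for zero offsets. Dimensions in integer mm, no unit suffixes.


translate([232, 234, 0]) cube([4490, 90, 2210]);
translate([232, 6134, 0]) cube([4490, 90, 2210]);
translate([232, 324, 0]) cube([90, 5810, 2210]);
translate([4632, 324, 0]) cube([90, 5810, 2210]);


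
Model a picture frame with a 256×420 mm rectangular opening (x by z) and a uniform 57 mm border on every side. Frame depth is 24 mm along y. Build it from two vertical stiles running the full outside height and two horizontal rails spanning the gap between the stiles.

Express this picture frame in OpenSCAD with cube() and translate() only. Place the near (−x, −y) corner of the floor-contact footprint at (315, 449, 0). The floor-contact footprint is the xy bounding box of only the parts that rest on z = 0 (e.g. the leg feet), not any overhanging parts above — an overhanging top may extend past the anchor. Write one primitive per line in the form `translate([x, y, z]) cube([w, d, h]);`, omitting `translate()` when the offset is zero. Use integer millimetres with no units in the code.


translate([315, 449, 0]) cube([57, 24, 534]);
translate([628, 449, 0]) cube([57, 24, 534]);
translate([372, 449, 0]) cube([256, 24, 57]);
translate([372, 449, 477]) cube([256, 24, 57]);


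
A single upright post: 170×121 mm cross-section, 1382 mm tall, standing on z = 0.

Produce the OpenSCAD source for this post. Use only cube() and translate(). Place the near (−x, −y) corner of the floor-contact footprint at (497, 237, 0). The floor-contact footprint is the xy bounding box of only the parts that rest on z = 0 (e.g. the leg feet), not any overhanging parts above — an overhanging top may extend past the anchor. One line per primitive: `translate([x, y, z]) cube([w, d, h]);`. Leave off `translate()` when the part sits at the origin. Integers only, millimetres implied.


translate([497, 237, 0]) cube([170, 121, 1382]);
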